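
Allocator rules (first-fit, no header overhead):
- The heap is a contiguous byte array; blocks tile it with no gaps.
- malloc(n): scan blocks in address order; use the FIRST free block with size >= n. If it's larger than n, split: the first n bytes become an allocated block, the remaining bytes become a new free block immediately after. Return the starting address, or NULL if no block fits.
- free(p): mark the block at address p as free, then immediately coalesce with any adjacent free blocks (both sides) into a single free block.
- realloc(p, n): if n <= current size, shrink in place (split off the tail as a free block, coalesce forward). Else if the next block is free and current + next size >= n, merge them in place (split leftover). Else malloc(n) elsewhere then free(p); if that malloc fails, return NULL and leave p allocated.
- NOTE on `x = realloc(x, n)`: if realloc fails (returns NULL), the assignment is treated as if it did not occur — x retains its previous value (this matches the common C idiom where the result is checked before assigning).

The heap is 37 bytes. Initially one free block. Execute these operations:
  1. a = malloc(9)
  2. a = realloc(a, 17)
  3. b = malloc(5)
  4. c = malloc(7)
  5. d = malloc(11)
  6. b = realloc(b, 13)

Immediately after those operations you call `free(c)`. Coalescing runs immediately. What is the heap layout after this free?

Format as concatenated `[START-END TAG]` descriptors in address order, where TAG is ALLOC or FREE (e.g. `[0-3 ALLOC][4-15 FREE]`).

Answer: [0-16 ALLOC][17-21 ALLOC][22-36 FREE]

Derivation:
Op 1: a = malloc(9) -> a = 0; heap: [0-8 ALLOC][9-36 FREE]
Op 2: a = realloc(a, 17) -> a = 0; heap: [0-16 ALLOC][17-36 FREE]
Op 3: b = malloc(5) -> b = 17; heap: [0-16 ALLOC][17-21 ALLOC][22-36 FREE]
Op 4: c = malloc(7) -> c = 22; heap: [0-16 ALLOC][17-21 ALLOC][22-28 ALLOC][29-36 FREE]
Op 5: d = malloc(11) -> d = NULL; heap: [0-16 ALLOC][17-21 ALLOC][22-28 ALLOC][29-36 FREE]
Op 6: b = realloc(b, 13) -> NULL (b unchanged); heap: [0-16 ALLOC][17-21 ALLOC][22-28 ALLOC][29-36 FREE]
free(c): c = 22 -> block [22-28 ALLOC]; mark free, coalesce with adjacent free neighbors -> [0-16 ALLOC][17-21 ALLOC][22-36 FREE]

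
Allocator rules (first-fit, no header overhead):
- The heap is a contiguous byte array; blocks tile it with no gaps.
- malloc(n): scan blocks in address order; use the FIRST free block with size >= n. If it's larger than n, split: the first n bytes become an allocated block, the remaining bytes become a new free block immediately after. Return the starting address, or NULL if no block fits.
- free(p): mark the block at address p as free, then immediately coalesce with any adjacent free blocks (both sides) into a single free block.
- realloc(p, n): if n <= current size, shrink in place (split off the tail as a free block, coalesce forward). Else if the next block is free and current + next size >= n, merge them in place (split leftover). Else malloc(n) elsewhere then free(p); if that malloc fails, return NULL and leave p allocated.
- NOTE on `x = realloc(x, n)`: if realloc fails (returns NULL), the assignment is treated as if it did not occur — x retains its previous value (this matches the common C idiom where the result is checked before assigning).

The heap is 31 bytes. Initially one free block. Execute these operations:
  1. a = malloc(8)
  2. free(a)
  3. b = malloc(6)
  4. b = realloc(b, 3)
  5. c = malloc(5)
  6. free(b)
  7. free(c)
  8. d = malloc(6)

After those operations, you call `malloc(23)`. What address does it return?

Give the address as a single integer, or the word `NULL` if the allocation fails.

Op 1: a = malloc(8) -> a = 0; heap: [0-7 ALLOC][8-30 FREE]
Op 2: free(a) -> (freed a); heap: [0-30 FREE]
Op 3: b = malloc(6) -> b = 0; heap: [0-5 ALLOC][6-30 FREE]
Op 4: b = realloc(b, 3) -> b = 0; heap: [0-2 ALLOC][3-30 FREE]
Op 5: c = malloc(5) -> c = 3; heap: [0-2 ALLOC][3-7 ALLOC][8-30 FREE]
Op 6: free(b) -> (freed b); heap: [0-2 FREE][3-7 ALLOC][8-30 FREE]
Op 7: free(c) -> (freed c); heap: [0-30 FREE]
Op 8: d = malloc(6) -> d = 0; heap: [0-5 ALLOC][6-30 FREE]
malloc(23): first-fit scan over [0-5 ALLOC][6-30 FREE] -> 6

Answer: 6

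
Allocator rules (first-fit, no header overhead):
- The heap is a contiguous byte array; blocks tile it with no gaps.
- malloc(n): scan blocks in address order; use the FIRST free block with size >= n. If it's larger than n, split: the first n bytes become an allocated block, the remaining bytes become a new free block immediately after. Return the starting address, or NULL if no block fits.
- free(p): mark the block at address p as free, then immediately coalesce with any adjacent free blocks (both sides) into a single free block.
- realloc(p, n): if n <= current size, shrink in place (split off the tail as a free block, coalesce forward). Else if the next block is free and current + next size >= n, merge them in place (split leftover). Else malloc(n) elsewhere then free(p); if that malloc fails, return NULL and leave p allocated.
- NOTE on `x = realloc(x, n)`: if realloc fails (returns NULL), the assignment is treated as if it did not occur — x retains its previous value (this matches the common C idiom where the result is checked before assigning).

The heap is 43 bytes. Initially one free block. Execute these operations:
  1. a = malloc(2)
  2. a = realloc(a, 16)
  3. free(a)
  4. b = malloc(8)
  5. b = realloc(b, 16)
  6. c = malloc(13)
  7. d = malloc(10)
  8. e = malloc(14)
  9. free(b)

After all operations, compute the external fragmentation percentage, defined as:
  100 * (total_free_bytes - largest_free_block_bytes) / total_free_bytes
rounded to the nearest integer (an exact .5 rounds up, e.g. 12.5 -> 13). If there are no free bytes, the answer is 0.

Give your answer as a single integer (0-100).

Answer: 20

Derivation:
Op 1: a = malloc(2) -> a = 0; heap: [0-1 ALLOC][2-42 FREE]
Op 2: a = realloc(a, 16) -> a = 0; heap: [0-15 ALLOC][16-42 FREE]
Op 3: free(a) -> (freed a); heap: [0-42 FREE]
Op 4: b = malloc(8) -> b = 0; heap: [0-7 ALLOC][8-42 FREE]
Op 5: b = realloc(b, 16) -> b = 0; heap: [0-15 ALLOC][16-42 FREE]
Op 6: c = malloc(13) -> c = 16; heap: [0-15 ALLOC][16-28 ALLOC][29-42 FREE]
Op 7: d = malloc(10) -> d = 29; heap: [0-15 ALLOC][16-28 ALLOC][29-38 ALLOC][39-42 FREE]
Op 8: e = malloc(14) -> e = NULL; heap: [0-15 ALLOC][16-28 ALLOC][29-38 ALLOC][39-42 FREE]
Op 9: free(b) -> (freed b); heap: [0-15 FREE][16-28 ALLOC][29-38 ALLOC][39-42 FREE]
Free blocks: [16 4] total_free=20 largest=16 -> 100*(20-16)/20 = 400/20 = 20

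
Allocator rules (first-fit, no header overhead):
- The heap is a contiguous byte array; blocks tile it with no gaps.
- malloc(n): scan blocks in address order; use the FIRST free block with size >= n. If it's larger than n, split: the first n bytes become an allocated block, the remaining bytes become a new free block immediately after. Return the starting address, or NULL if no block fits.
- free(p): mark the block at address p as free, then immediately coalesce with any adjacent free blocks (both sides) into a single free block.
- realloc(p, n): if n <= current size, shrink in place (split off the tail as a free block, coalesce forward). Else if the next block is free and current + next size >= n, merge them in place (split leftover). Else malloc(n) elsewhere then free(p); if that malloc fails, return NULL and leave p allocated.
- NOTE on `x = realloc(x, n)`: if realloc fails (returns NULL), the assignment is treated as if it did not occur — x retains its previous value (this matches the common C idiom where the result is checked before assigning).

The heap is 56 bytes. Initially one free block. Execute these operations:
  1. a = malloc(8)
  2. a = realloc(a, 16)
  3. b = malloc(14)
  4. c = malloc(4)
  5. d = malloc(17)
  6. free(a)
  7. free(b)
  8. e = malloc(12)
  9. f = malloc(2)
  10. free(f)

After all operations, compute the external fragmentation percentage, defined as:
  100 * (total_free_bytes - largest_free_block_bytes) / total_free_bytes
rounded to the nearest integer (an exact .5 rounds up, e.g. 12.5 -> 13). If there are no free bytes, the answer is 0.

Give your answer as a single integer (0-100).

Answer: 22

Derivation:
Op 1: a = malloc(8) -> a = 0; heap: [0-7 ALLOC][8-55 FREE]
Op 2: a = realloc(a, 16) -> a = 0; heap: [0-15 ALLOC][16-55 FREE]
Op 3: b = malloc(14) -> b = 16; heap: [0-15 ALLOC][16-29 ALLOC][30-55 FREE]
Op 4: c = malloc(4) -> c = 30; heap: [0-15 ALLOC][16-29 ALLOC][30-33 ALLOC][34-55 FREE]
Op 5: d = malloc(17) -> d = 34; heap: [0-15 ALLOC][16-29 ALLOC][30-33 ALLOC][34-50 ALLOC][51-55 FREE]
Op 6: free(a) -> (freed a); heap: [0-15 FREE][16-29 ALLOC][30-33 ALLOC][34-50 ALLOC][51-55 FREE]
Op 7: free(b) -> (freed b); heap: [0-29 FREE][30-33 ALLOC][34-50 ALLOC][51-55 FREE]
Op 8: e = malloc(12) -> e = 0; heap: [0-11 ALLOC][12-29 FREE][30-33 ALLOC][34-50 ALLOC][51-55 FREE]
Op 9: f = malloc(2) -> f = 12; heap: [0-11 ALLOC][12-13 ALLOC][14-29 FREE][30-33 ALLOC][34-50 ALLOC][51-55 FREE]
Op 10: free(f) -> (freed f); heap: [0-11 ALLOC][12-29 FREE][30-33 ALLOC][34-50 ALLOC][51-55 FREE]
Free blocks: [18 5] total_free=23 largest=18 -> 100*(23-18)/23 = 500/23 ≈ 21.739 -> rounds to 22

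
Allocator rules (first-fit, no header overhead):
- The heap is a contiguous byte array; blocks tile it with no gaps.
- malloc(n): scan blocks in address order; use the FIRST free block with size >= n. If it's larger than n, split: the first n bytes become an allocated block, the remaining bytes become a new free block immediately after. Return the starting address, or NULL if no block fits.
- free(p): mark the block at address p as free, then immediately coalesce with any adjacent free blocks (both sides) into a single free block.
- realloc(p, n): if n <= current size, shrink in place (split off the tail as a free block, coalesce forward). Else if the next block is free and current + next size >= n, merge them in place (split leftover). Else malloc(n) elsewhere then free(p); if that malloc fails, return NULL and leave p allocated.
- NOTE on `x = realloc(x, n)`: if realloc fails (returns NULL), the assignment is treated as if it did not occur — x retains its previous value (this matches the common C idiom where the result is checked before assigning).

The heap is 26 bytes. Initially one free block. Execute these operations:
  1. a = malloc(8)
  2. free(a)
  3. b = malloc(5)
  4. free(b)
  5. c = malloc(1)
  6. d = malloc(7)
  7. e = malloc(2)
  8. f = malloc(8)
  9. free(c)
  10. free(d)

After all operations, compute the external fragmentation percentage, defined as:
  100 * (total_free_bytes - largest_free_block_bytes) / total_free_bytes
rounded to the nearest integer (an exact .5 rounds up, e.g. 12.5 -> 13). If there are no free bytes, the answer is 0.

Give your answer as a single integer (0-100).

Op 1: a = malloc(8) -> a = 0; heap: [0-7 ALLOC][8-25 FREE]
Op 2: free(a) -> (freed a); heap: [0-25 FREE]
Op 3: b = malloc(5) -> b = 0; heap: [0-4 ALLOC][5-25 FREE]
Op 4: free(b) -> (freed b); heap: [0-25 FREE]
Op 5: c = malloc(1) -> c = 0; heap: [0-0 ALLOC][1-25 FREE]
Op 6: d = malloc(7) -> d = 1; heap: [0-0 ALLOC][1-7 ALLOC][8-25 FREE]
Op 7: e = malloc(2) -> e = 8; heap: [0-0 ALLOC][1-7 ALLOC][8-9 ALLOC][10-25 FREE]
Op 8: f = malloc(8) -> f = 10; heap: [0-0 ALLOC][1-7 ALLOC][8-9 ALLOC][10-17 ALLOC][18-25 FREE]
Op 9: free(c) -> (freed c); heap: [0-0 FREE][1-7 ALLOC][8-9 ALLOC][10-17 ALLOC][18-25 FREE]
Op 10: free(d) -> (freed d); heap: [0-7 FREE][8-9 ALLOC][10-17 ALLOC][18-25 FREE]
Free blocks: [8 8] total_free=16 largest=8 -> 100*(16-8)/16 = 800/16 = 50

Answer: 50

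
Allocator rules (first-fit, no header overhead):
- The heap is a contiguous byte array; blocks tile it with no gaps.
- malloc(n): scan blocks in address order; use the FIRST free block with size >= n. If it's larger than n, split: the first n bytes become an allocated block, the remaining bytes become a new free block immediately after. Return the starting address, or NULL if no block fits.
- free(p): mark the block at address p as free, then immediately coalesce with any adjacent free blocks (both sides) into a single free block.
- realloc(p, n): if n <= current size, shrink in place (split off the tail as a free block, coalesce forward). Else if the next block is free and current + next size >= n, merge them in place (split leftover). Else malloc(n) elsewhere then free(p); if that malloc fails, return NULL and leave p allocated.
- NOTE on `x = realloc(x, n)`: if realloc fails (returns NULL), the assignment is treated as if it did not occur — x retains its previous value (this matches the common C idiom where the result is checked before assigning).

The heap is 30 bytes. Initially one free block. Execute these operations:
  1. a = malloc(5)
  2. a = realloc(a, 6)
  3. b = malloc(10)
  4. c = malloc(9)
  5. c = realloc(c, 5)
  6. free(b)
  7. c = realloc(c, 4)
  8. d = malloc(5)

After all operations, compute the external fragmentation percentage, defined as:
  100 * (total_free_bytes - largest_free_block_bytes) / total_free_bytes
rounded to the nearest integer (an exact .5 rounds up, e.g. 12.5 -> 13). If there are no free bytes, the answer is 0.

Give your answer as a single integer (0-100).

Op 1: a = malloc(5) -> a = 0; heap: [0-4 ALLOC][5-29 FREE]
Op 2: a = realloc(a, 6) -> a = 0; heap: [0-5 ALLOC][6-29 FREE]
Op 3: b = malloc(10) -> b = 6; heap: [0-5 ALLOC][6-15 ALLOC][16-29 FREE]
Op 4: c = malloc(9) -> c = 16; heap: [0-5 ALLOC][6-15 ALLOC][16-24 ALLOC][25-29 FREE]
Op 5: c = realloc(c, 5) -> c = 16; heap: [0-5 ALLOC][6-15 ALLOC][16-20 ALLOC][21-29 FREE]
Op 6: free(b) -> (freed b); heap: [0-5 ALLOC][6-15 FREE][16-20 ALLOC][21-29 FREE]
Op 7: c = realloc(c, 4) -> c = 16; heap: [0-5 ALLOC][6-15 FREE][16-19 ALLOC][20-29 FREE]
Op 8: d = malloc(5) -> d = 6; heap: [0-5 ALLOC][6-10 ALLOC][11-15 FREE][16-19 ALLOC][20-29 FREE]
Free blocks: [5 10] total_free=15 largest=10 -> 100*(15-10)/15 = 500/15 ≈ 33.333 -> rounds to 33

Answer: 33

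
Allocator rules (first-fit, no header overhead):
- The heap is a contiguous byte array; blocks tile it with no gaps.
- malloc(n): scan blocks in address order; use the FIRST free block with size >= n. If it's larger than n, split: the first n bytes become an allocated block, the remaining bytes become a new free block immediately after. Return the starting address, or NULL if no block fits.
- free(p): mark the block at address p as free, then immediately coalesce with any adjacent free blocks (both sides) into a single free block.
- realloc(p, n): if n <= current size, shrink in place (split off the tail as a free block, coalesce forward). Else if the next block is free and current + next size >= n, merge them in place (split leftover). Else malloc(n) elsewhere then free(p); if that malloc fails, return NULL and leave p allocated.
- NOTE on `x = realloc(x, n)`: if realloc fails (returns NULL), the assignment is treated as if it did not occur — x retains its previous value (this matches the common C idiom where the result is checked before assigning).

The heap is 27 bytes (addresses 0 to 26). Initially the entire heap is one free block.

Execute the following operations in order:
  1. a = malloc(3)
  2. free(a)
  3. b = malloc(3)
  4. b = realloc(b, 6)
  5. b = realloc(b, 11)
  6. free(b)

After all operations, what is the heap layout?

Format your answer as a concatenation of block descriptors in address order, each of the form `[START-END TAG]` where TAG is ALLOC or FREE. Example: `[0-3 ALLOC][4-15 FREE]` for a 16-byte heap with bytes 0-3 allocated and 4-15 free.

Op 1: a = malloc(3) -> a = 0; heap: [0-2 ALLOC][3-26 FREE]
Op 2: free(a) -> (freed a); heap: [0-26 FREE]
Op 3: b = malloc(3) -> b = 0; heap: [0-2 ALLOC][3-26 FREE]
Op 4: b = realloc(b, 6) -> b = 0; heap: [0-5 ALLOC][6-26 FREE]
Op 5: b = realloc(b, 11) -> b = 0; heap: [0-10 ALLOC][11-26 FREE]
Op 6: free(b) -> (freed b); heap: [0-26 FREE]

Answer: [0-26 FREE]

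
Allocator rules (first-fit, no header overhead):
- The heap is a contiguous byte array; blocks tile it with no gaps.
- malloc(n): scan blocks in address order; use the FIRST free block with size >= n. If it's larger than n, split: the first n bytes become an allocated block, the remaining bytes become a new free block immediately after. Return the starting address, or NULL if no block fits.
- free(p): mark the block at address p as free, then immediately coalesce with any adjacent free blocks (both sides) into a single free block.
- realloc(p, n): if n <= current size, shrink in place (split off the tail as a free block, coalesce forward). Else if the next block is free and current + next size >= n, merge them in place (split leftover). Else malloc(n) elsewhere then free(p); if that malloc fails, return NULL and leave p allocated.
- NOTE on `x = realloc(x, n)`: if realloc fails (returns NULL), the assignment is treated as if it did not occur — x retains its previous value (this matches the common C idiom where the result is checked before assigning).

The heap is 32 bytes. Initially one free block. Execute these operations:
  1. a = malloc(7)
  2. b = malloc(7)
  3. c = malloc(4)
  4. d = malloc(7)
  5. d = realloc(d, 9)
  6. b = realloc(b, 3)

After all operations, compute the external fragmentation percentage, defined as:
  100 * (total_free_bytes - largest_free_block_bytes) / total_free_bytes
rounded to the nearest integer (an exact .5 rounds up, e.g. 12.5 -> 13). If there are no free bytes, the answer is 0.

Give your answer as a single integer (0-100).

Answer: 44

Derivation:
Op 1: a = malloc(7) -> a = 0; heap: [0-6 ALLOC][7-31 FREE]
Op 2: b = malloc(7) -> b = 7; heap: [0-6 ALLOC][7-13 ALLOC][14-31 FREE]
Op 3: c = malloc(4) -> c = 14; heap: [0-6 ALLOC][7-13 ALLOC][14-17 ALLOC][18-31 FREE]
Op 4: d = malloc(7) -> d = 18; heap: [0-6 ALLOC][7-13 ALLOC][14-17 ALLOC][18-24 ALLOC][25-31 FREE]
Op 5: d = realloc(d, 9) -> d = 18; heap: [0-6 ALLOC][7-13 ALLOC][14-17 ALLOC][18-26 ALLOC][27-31 FREE]
Op 6: b = realloc(b, 3) -> b = 7; heap: [0-6 ALLOC][7-9 ALLOC][10-13 FREE][14-17 ALLOC][18-26 ALLOC][27-31 FREE]
Free blocks: [4 5] total_free=9 largest=5 -> 100*(9-5)/9 = 400/9 ≈ 44.444 -> rounds to 44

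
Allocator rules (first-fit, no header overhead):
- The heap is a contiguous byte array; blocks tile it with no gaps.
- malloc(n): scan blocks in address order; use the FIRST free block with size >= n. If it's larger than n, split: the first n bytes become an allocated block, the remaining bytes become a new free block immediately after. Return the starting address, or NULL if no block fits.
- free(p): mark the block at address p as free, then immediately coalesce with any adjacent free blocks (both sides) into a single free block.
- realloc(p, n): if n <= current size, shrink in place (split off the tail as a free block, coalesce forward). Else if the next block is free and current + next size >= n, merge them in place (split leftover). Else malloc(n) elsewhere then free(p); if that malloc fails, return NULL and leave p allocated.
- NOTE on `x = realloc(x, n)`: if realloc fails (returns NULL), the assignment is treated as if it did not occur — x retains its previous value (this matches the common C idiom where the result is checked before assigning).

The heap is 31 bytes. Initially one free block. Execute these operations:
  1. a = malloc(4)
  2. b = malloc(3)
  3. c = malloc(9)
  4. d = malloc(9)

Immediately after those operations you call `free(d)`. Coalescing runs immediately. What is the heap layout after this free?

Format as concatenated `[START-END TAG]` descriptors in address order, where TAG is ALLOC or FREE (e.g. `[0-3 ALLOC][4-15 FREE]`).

Answer: [0-3 ALLOC][4-6 ALLOC][7-15 ALLOC][16-30 FREE]

Derivation:
Op 1: a = malloc(4) -> a = 0; heap: [0-3 ALLOC][4-30 FREE]
Op 2: b = malloc(3) -> b = 4; heap: [0-3 ALLOC][4-6 ALLOC][7-30 FREE]
Op 3: c = malloc(9) -> c = 7; heap: [0-3 ALLOC][4-6 ALLOC][7-15 ALLOC][16-30 FREE]
Op 4: d = malloc(9) -> d = 16; heap: [0-3 ALLOC][4-6 ALLOC][7-15 ALLOC][16-24 ALLOC][25-30 FREE]
free(d): d = 16 -> block [16-24 ALLOC]; mark free, coalesce with adjacent free neighbors -> [0-3 ALLOC][4-6 ALLOC][7-15 ALLOC][16-30 FREE]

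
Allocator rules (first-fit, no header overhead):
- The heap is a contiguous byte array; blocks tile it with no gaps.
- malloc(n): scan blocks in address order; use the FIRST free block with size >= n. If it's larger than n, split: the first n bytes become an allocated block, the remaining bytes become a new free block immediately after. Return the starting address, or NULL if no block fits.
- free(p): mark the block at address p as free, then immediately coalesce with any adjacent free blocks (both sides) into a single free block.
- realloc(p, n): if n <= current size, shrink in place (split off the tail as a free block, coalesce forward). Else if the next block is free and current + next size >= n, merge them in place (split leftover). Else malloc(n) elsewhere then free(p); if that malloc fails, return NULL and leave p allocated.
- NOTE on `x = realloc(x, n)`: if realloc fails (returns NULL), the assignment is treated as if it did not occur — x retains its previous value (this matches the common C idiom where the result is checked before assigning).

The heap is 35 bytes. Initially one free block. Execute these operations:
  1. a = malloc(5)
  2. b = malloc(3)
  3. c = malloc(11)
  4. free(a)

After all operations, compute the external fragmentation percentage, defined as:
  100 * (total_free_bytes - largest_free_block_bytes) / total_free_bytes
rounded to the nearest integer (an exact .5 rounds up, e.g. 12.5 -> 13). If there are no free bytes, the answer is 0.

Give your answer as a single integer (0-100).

Op 1: a = malloc(5) -> a = 0; heap: [0-4 ALLOC][5-34 FREE]
Op 2: b = malloc(3) -> b = 5; heap: [0-4 ALLOC][5-7 ALLOC][8-34 FREE]
Op 3: c = malloc(11) -> c = 8; heap: [0-4 ALLOC][5-7 ALLOC][8-18 ALLOC][19-34 FREE]
Op 4: free(a) -> (freed a); heap: [0-4 FREE][5-7 ALLOC][8-18 ALLOC][19-34 FREE]
Free blocks: [5 16] total_free=21 largest=16 -> 100*(21-16)/21 = 500/21 ≈ 23.810 -> rounds to 24

Answer: 24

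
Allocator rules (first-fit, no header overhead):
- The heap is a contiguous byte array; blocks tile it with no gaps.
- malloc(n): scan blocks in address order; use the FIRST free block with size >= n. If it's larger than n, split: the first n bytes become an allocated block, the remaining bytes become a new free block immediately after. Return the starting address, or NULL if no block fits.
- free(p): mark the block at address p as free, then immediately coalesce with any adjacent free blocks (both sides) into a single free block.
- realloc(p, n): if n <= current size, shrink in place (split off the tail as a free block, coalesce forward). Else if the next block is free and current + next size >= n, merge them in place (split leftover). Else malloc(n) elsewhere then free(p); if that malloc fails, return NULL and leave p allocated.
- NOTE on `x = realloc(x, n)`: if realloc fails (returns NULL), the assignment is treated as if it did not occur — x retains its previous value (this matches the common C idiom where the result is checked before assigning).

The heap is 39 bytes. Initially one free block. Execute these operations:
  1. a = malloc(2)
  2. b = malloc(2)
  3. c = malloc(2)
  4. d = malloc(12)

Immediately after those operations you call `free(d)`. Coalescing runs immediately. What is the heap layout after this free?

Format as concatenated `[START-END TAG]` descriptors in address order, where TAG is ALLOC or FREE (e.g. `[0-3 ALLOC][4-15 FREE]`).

Op 1: a = malloc(2) -> a = 0; heap: [0-1 ALLOC][2-38 FREE]
Op 2: b = malloc(2) -> b = 2; heap: [0-1 ALLOC][2-3 ALLOC][4-38 FREE]
Op 3: c = malloc(2) -> c = 4; heap: [0-1 ALLOC][2-3 ALLOC][4-5 ALLOC][6-38 FREE]
Op 4: d = malloc(12) -> d = 6; heap: [0-1 ALLOC][2-3 ALLOC][4-5 ALLOC][6-17 ALLOC][18-38 FREE]
free(d): d = 6 -> block [6-17 ALLOC]; mark free, coalesce with adjacent free neighbors -> [0-1 ALLOC][2-3 ALLOC][4-5 ALLOC][6-38 FREE]

Answer: [0-1 ALLOC][2-3 ALLOC][4-5 ALLOC][6-38 FREE]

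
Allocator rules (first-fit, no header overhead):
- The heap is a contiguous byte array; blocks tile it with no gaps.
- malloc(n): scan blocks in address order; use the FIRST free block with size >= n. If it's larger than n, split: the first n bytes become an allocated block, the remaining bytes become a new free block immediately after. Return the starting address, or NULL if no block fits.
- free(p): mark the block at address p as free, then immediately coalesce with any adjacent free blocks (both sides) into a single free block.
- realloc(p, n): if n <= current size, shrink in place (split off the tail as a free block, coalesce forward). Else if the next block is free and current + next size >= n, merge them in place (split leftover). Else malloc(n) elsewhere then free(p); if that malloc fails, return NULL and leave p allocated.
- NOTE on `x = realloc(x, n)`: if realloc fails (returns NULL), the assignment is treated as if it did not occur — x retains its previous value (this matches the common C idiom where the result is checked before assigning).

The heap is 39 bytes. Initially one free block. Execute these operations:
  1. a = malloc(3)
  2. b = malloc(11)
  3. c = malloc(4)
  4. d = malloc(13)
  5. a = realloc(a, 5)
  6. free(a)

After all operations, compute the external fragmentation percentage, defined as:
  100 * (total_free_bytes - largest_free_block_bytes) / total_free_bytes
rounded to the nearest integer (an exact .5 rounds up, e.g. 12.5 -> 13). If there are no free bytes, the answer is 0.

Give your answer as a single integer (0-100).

Answer: 27

Derivation:
Op 1: a = malloc(3) -> a = 0; heap: [0-2 ALLOC][3-38 FREE]
Op 2: b = malloc(11) -> b = 3; heap: [0-2 ALLOC][3-13 ALLOC][14-38 FREE]
Op 3: c = malloc(4) -> c = 14; heap: [0-2 ALLOC][3-13 ALLOC][14-17 ALLOC][18-38 FREE]
Op 4: d = malloc(13) -> d = 18; heap: [0-2 ALLOC][3-13 ALLOC][14-17 ALLOC][18-30 ALLOC][31-38 FREE]
Op 5: a = realloc(a, 5) -> a = 31; heap: [0-2 FREE][3-13 ALLOC][14-17 ALLOC][18-30 ALLOC][31-35 ALLOC][36-38 FREE]
Op 6: free(a) -> (freed a); heap: [0-2 FREE][3-13 ALLOC][14-17 ALLOC][18-30 ALLOC][31-38 FREE]
Free blocks: [3 8] total_free=11 largest=8 -> 100*(11-8)/11 = 300/11 ≈ 27.273 -> rounds to 27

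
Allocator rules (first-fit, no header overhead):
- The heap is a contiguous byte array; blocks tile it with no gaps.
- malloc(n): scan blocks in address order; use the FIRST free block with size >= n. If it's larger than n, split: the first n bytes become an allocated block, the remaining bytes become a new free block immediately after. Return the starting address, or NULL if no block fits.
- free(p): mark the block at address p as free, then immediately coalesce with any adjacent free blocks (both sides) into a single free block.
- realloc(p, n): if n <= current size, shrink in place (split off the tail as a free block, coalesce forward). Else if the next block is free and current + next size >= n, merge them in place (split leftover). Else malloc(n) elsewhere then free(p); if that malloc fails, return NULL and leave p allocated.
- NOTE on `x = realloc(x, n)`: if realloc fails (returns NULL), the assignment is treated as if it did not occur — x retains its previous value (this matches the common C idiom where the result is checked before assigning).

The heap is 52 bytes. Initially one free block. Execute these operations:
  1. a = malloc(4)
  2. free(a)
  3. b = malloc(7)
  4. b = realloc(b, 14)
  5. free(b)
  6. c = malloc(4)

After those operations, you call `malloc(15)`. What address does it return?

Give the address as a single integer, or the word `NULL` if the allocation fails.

Op 1: a = malloc(4) -> a = 0; heap: [0-3 ALLOC][4-51 FREE]
Op 2: free(a) -> (freed a); heap: [0-51 FREE]
Op 3: b = malloc(7) -> b = 0; heap: [0-6 ALLOC][7-51 FREE]
Op 4: b = realloc(b, 14) -> b = 0; heap: [0-13 ALLOC][14-51 FREE]
Op 5: free(b) -> (freed b); heap: [0-51 FREE]
Op 6: c = malloc(4) -> c = 0; heap: [0-3 ALLOC][4-51 FREE]
malloc(15): first-fit scan over [0-3 ALLOC][4-51 FREE] -> 4

Answer: 4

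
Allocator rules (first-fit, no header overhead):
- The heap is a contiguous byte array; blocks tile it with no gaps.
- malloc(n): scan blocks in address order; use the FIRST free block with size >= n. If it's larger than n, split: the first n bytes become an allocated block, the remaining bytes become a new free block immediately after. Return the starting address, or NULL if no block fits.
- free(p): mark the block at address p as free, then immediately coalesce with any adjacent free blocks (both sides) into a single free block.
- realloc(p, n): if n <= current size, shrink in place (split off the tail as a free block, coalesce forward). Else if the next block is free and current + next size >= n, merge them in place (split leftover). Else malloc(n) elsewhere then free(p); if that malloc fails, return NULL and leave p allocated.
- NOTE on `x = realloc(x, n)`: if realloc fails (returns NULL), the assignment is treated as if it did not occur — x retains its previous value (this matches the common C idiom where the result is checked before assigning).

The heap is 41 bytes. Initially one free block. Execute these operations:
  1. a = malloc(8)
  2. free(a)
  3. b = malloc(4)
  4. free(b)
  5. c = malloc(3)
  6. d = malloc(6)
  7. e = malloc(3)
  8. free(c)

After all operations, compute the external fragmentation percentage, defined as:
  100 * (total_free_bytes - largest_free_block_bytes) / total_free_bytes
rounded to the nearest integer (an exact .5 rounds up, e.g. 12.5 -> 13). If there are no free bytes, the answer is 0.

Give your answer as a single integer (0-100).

Answer: 9

Derivation:
Op 1: a = malloc(8) -> a = 0; heap: [0-7 ALLOC][8-40 FREE]
Op 2: free(a) -> (freed a); heap: [0-40 FREE]
Op 3: b = malloc(4) -> b = 0; heap: [0-3 ALLOC][4-40 FREE]
Op 4: free(b) -> (freed b); heap: [0-40 FREE]
Op 5: c = malloc(3) -> c = 0; heap: [0-2 ALLOC][3-40 FREE]
Op 6: d = malloc(6) -> d = 3; heap: [0-2 ALLOC][3-8 ALLOC][9-40 FREE]
Op 7: e = malloc(3) -> e = 9; heap: [0-2 ALLOC][3-8 ALLOC][9-11 ALLOC][12-40 FREE]
Op 8: free(c) -> (freed c); heap: [0-2 FREE][3-8 ALLOC][9-11 ALLOC][12-40 FREE]
Free blocks: [3 29] total_free=32 largest=29 -> 100*(32-29)/32 = 300/32 = 9.375 -> rounds to 9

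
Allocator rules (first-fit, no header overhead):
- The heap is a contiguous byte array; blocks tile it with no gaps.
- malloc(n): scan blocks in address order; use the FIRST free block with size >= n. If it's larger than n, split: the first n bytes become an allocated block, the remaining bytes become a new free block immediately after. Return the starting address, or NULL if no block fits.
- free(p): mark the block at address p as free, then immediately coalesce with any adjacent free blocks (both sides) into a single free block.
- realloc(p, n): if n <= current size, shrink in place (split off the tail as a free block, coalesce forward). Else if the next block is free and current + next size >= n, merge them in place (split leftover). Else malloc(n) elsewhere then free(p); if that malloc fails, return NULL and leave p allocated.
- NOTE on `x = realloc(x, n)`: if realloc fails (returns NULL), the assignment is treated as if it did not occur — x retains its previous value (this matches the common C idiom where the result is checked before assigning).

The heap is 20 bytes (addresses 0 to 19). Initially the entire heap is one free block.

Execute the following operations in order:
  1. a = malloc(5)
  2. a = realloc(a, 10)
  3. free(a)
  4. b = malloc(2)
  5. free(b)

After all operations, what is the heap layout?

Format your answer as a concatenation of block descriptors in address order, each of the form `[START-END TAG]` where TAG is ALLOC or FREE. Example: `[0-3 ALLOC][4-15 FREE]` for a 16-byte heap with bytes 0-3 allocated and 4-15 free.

Answer: [0-19 FREE]

Derivation:
Op 1: a = malloc(5) -> a = 0; heap: [0-4 ALLOC][5-19 FREE]
Op 2: a = realloc(a, 10) -> a = 0; heap: [0-9 ALLOC][10-19 FREE]
Op 3: free(a) -> (freed a); heap: [0-19 FREE]
Op 4: b = malloc(2) -> b = 0; heap: [0-1 ALLOC][2-19 FREE]
Op 5: free(b) -> (freed b); heap: [0-19 FREE]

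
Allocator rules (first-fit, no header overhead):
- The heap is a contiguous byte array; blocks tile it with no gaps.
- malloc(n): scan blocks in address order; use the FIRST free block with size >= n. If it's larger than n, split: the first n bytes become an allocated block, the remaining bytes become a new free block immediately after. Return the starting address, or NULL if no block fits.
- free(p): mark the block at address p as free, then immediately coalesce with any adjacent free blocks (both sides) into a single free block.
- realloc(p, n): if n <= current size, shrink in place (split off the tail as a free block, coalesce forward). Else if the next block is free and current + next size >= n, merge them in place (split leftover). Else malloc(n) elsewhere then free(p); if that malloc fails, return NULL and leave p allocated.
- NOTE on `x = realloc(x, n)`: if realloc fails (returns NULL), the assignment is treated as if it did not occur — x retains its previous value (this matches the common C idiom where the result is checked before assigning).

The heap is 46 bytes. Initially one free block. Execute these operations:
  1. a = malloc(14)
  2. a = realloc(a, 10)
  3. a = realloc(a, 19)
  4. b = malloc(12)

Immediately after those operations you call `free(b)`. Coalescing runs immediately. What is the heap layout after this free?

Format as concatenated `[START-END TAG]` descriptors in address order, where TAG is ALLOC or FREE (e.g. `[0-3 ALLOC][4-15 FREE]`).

Op 1: a = malloc(14) -> a = 0; heap: [0-13 ALLOC][14-45 FREE]
Op 2: a = realloc(a, 10) -> a = 0; heap: [0-9 ALLOC][10-45 FREE]
Op 3: a = realloc(a, 19) -> a = 0; heap: [0-18 ALLOC][19-45 FREE]
Op 4: b = malloc(12) -> b = 19; heap: [0-18 ALLOC][19-30 ALLOC][31-45 FREE]
free(b): b = 19 -> block [19-30 ALLOC]; mark free, coalesce with adjacent free neighbors -> [0-18 ALLOC][19-45 FREE]

Answer: [0-18 ALLOC][19-45 FREE]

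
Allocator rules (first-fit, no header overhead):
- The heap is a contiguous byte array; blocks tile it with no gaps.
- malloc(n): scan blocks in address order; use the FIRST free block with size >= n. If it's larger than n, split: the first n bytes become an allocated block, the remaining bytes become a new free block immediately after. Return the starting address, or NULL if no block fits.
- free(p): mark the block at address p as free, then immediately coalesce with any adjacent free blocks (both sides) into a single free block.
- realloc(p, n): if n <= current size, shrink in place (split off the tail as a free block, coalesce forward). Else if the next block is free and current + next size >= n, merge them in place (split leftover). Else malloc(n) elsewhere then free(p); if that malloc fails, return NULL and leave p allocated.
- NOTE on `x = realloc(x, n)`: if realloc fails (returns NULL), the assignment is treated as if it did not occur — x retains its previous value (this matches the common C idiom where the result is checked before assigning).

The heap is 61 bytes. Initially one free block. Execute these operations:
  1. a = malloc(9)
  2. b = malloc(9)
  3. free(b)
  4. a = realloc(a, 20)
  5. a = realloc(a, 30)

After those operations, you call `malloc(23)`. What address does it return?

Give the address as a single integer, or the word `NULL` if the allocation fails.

Answer: 30

Derivation:
Op 1: a = malloc(9) -> a = 0; heap: [0-8 ALLOC][9-60 FREE]
Op 2: b = malloc(9) -> b = 9; heap: [0-8 ALLOC][9-17 ALLOC][18-60 FREE]
Op 3: free(b) -> (freed b); heap: [0-8 ALLOC][9-60 FREE]
Op 4: a = realloc(a, 20) -> a = 0; heap: [0-19 ALLOC][20-60 FREE]
Op 5: a = realloc(a, 30) -> a = 0; heap: [0-29 ALLOC][30-60 FREE]
malloc(23): first-fit scan over [0-29 ALLOC][30-60 FREE] -> 30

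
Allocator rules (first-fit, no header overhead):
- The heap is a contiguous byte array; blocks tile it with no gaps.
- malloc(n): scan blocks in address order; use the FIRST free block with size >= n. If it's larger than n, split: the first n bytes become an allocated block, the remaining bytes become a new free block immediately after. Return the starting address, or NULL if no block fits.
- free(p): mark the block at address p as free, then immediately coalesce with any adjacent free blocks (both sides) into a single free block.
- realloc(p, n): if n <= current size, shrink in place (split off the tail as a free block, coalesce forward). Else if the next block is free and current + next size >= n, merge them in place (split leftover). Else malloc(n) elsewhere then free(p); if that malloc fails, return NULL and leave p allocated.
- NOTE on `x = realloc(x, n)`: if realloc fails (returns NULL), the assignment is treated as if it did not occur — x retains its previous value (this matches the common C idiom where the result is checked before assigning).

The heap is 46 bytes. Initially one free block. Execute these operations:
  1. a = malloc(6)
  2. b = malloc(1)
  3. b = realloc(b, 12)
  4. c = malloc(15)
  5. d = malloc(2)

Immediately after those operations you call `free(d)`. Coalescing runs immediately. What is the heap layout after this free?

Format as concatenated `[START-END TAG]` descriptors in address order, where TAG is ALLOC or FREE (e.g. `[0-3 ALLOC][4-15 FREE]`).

Answer: [0-5 ALLOC][6-17 ALLOC][18-32 ALLOC][33-45 FREE]

Derivation:
Op 1: a = malloc(6) -> a = 0; heap: [0-5 ALLOC][6-45 FREE]
Op 2: b = malloc(1) -> b = 6; heap: [0-5 ALLOC][6-6 ALLOC][7-45 FREE]
Op 3: b = realloc(b, 12) -> b = 6; heap: [0-5 ALLOC][6-17 ALLOC][18-45 FREE]
Op 4: c = malloc(15) -> c = 18; heap: [0-5 ALLOC][6-17 ALLOC][18-32 ALLOC][33-45 FREE]
Op 5: d = malloc(2) -> d = 33; heap: [0-5 ALLOC][6-17 ALLOC][18-32 ALLOC][33-34 ALLOC][35-45 FREE]
free(d): d = 33 -> block [33-34 ALLOC]; mark free, coalesce with adjacent free neighbors -> [0-5 ALLOC][6-17 ALLOC][18-32 ALLOC][33-45 FREE]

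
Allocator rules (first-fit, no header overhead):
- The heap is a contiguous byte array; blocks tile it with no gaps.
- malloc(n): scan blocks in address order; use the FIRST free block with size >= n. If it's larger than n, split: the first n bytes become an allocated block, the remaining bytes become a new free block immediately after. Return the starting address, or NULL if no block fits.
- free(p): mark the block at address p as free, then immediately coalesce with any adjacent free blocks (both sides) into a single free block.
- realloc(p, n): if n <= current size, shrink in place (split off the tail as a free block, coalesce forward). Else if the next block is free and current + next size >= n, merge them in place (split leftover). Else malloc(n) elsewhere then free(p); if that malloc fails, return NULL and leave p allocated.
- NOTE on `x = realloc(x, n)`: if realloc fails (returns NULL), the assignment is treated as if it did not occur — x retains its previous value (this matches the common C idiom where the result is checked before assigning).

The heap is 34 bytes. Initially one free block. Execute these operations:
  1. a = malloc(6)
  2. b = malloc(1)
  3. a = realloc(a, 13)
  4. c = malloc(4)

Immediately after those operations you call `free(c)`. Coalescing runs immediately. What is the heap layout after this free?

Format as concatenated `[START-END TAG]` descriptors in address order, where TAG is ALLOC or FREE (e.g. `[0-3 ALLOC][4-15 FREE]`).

Answer: [0-5 FREE][6-6 ALLOC][7-19 ALLOC][20-33 FREE]

Derivation:
Op 1: a = malloc(6) -> a = 0; heap: [0-5 ALLOC][6-33 FREE]
Op 2: b = malloc(1) -> b = 6; heap: [0-5 ALLOC][6-6 ALLOC][7-33 FREE]
Op 3: a = realloc(a, 13) -> a = 7; heap: [0-5 FREE][6-6 ALLOC][7-19 ALLOC][20-33 FREE]
Op 4: c = malloc(4) -> c = 0; heap: [0-3 ALLOC][4-5 FREE][6-6 ALLOC][7-19 ALLOC][20-33 FREE]
free(c): c = 0 -> block [0-3 ALLOC]; mark free, coalesce with adjacent free neighbors -> [0-5 FREE][6-6 ALLOC][7-19 ALLOC][20-33 FREE]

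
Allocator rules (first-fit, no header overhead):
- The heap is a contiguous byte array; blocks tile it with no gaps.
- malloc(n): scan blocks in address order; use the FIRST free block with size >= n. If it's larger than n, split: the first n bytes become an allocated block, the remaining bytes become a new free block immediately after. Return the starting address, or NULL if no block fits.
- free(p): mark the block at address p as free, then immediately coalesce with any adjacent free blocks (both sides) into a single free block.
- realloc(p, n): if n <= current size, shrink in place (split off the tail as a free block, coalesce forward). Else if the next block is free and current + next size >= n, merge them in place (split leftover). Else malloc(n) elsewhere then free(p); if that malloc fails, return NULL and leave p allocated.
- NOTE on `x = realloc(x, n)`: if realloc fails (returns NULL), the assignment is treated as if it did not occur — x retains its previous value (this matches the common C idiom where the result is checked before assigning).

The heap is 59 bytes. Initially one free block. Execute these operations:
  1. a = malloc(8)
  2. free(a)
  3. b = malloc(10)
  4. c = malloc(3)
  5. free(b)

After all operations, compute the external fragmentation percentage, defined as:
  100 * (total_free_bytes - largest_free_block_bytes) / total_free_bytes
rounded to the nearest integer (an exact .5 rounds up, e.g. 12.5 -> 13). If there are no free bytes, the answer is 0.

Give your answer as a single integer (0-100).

Op 1: a = malloc(8) -> a = 0; heap: [0-7 ALLOC][8-58 FREE]
Op 2: free(a) -> (freed a); heap: [0-58 FREE]
Op 3: b = malloc(10) -> b = 0; heap: [0-9 ALLOC][10-58 FREE]
Op 4: c = malloc(3) -> c = 10; heap: [0-9 ALLOC][10-12 ALLOC][13-58 FREE]
Op 5: free(b) -> (freed b); heap: [0-9 FREE][10-12 ALLOC][13-58 FREE]
Free blocks: [10 46] total_free=56 largest=46 -> 100*(56-46)/56 = 1000/56 ≈ 17.857 -> rounds to 18

Answer: 18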